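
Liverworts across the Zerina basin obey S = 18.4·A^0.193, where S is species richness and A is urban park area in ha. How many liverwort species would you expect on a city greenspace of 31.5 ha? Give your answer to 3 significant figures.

S = 18.4 × 31.5^0.193
ln S = ln 18.4 + 0.193 × ln 31.5 = 2.9124 + 0.193 × 3.4500 = 3.5782
S = e^3.5782 ≈ 35.81

35.8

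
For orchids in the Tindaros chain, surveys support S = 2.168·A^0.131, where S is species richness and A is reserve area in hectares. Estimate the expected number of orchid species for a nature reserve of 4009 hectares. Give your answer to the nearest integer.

S = 2.168 × 4009^0.131
ln S = ln 2.168 + 0.131 × ln 4009 = 0.7738 + 0.131 × 8.2963 = 1.8606
S = e^1.8606 ≈ 6.428

6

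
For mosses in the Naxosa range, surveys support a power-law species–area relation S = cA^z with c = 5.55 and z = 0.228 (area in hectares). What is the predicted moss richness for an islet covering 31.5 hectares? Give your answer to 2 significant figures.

S = 5.55 × 31.5^0.228
ln S = ln 5.55 + 0.228 × ln 31.5 = 1.7138 + 0.228 × 3.4500 = 2.5004
S = e^2.5004 ≈ 12.19

12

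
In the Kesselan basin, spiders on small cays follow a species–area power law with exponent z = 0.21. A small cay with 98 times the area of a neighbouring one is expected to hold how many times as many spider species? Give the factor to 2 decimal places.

2.62

S₂/S₁ = (A₂/A₁)^z = 98^0.21
ln(S₂/S₁) = 0.21 × ln 98 = 0.21 × 4.5850 = 0.9628
S₂/S₁ = e^0.9628 ≈ 2.619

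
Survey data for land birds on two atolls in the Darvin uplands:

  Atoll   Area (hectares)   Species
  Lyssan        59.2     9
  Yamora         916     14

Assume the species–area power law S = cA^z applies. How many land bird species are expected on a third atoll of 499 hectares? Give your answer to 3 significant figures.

12.7

z = ln(14/9) / ln(916/59.2) = 0.4418 / 2.7391 = 0.1613
c = 9 / 59.2^0.1613 = 9 / 1.931 = 4.66
S₃ = 4.66 × 499^0.1613 = 4.66 × 2.724 ≈ 12.69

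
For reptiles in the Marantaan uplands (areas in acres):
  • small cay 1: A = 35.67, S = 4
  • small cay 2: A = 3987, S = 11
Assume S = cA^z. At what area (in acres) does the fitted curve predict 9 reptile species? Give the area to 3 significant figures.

1560 acres

z = ln(11/4) / ln(3987/35.67) = 1.0116 / 4.7165 = 0.2145
c = 4 / 35.67^0.2145 = 4 / 2.152 = 1.858
A = (9/1.858)^(1/0.2145) ⇒ ln A = ln(4.843)/0.2145 = 7.3552
A = e^7.3552 ≈ 1564 acres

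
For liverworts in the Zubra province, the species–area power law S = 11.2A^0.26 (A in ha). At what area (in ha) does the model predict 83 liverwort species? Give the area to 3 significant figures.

83 = 11.2 × A^0.26  ⇒  A^0.26 = 83/11.2 = 7.411
ln A = ln(7.411) / 0.26 = 2.0029 / 0.26 = 7.7036
A = e^7.7036 ≈ 2216 ha

2220 ha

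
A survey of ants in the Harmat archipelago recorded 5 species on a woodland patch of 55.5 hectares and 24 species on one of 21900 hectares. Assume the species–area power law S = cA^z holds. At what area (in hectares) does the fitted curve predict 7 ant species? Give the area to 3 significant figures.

z = ln(24/5) / ln(21900/55.5) = 1.5686 / 5.9779 = 0.2624
c = 5 / 55.5^0.2624 = 5 / 2.869 = 1.743
A = (7/1.743)^(1/0.2624) ⇒ ln A = ln(4.016)/0.2624 = 5.2986
A = e^5.2986 ≈ 200.1 hectares

200 hectares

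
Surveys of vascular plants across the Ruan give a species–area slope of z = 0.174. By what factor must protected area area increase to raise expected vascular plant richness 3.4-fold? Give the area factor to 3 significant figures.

(A₂/A₁)^0.174 = 3.4, so A₂/A₁ = 3.4^(1/0.174) = 3.4^5.747
ln(A₂/A₁) = ln 3.4 / 0.174 = 1.2238 / 0.174 = 7.0332
A₂/A₁ = e^7.0332 ≈ 1134

1130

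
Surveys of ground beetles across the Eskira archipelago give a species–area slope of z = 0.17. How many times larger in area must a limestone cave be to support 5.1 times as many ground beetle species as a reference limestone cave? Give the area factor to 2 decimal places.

14527.05

(A₂/A₁)^0.17 = 5.1, so A₂/A₁ = 5.1^(1/0.17) = 5.1^5.882
ln(A₂/A₁) = ln 5.1 / 0.17 = 1.6292 / 0.17 = 9.5838
A₂/A₁ = e^9.5838 ≈ 14527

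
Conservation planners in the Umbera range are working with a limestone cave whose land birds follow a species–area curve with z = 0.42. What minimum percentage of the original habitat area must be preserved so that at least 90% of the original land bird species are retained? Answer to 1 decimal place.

Need (A_new/A_old)^0.42 = 0.9, so A_new/A_old = 0.9^(1/0.42) = 0.9^2.381
ln(A_new/A_old) = ln 0.9 / 0.42 = -0.1054 / 0.42 = -0.2509
A_new/A_old = e^-0.2509 ≈ 0.7781

77.8%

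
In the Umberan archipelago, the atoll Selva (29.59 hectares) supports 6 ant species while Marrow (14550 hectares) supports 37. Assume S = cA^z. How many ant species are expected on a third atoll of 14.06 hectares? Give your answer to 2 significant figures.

4.8

z = ln(37/6) / ln(14550/29.59) = 1.8192 / 6.1979 = 0.2935
c = 6 / 29.59^0.2935 = 6 / 2.703 = 2.22
S₃ = 2.22 × 14.06^0.2935 = 2.22 × 2.172 ≈ 4.823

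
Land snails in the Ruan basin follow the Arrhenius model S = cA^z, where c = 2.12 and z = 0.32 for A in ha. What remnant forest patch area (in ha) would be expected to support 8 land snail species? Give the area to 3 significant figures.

8 = 2.12 × A^0.32  ⇒  A^0.32 = 8/2.12 = 3.774
ln A = ln(3.774) / 0.32 = 1.3280 / 0.32 = 4.1501
A = e^4.1501 ≈ 63.44 ha

63.4 ha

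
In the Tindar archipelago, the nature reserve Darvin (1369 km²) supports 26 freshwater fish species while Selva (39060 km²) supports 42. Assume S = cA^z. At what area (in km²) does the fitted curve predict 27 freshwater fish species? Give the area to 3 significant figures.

z = ln(42/26) / ln(39060/1369) = 0.4796 / 3.3510 = 0.1431
c = 26 / 1369^0.1431 = 26 / 2.811 = 9.249
A = (27/9.249)^(1/0.1431) ⇒ ln A = ln(2.919)/0.1431 = 7.4855
A = e^7.4855 ≈ 1782 km²

1780 km²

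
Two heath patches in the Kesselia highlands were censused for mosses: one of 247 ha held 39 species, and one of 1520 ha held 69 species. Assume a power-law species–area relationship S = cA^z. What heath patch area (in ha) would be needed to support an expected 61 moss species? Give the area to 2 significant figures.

z = ln(69/39) / ln(1520/247) = 0.5705 / 1.8171 = 0.3140
c = 39 / 247^0.3140 = 39 / 5.64 = 6.915
A = (61/6.915)^(1/0.3140) ⇒ ln A = ln(8.822)/0.3140 = 6.9340
A = e^6.9340 ≈ 1027 ha

1000 ha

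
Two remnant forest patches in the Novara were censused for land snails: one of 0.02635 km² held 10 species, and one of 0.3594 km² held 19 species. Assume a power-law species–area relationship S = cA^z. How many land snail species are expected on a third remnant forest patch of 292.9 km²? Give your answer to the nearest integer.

99

z = ln(19/10) / ln(0.3594/0.02635) = 0.6419 / 2.6130 = 0.2456
c = 10 / 0.02635^0.2456 = 10 / 0.4093 = 24.43
S₃ = 24.43 × 292.9^0.2456 = 24.43 × 4.036 ≈ 98.59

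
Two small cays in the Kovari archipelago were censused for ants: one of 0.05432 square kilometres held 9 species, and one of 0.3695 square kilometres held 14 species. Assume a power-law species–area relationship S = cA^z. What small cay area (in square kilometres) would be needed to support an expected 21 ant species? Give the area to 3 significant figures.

z = ln(14/9) / ln(0.3695/0.05432) = 0.4418 / 1.9173 = 0.2305
c = 9 / 0.05432^0.2305 = 9 / 0.5111 = 17.61
A = (21/17.61)^(1/0.2305) ⇒ ln A = ln(1.192)/0.2305 = 0.7638
A = e^0.7638 ≈ 2.147 square kilometres

2.15 square kilometres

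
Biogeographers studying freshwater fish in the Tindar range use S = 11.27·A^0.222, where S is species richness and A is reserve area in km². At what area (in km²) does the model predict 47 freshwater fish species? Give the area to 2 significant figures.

47 = 11.27 × A^0.222  ⇒  A^0.222 = 47/11.27 = 4.17
ln A = ln(4.17) / 0.222 = 1.4280 / 0.222 = 6.4324
A = e^6.4324 ≈ 621.7 km²

620 km²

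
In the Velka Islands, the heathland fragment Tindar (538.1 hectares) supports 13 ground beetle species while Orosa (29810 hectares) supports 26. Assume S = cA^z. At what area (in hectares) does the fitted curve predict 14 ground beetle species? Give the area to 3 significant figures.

827 hectares

z = ln(26/13) / ln(29810/538.1) = 0.6931 / 4.0146 = 0.1727
c = 13 / 538.1^0.1727 = 13 / 2.961 = 4.39
A = (14/4.39)^(1/0.1727) ⇒ ln A = ln(3.189)/0.1727 = 6.7173
A = e^6.7173 ≈ 826.6 hectares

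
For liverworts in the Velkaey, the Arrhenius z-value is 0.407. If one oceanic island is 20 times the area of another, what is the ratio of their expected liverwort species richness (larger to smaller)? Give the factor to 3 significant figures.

3.38

S₂/S₁ = (A₂/A₁)^z = 20^0.407
ln(S₂/S₁) = 0.407 × ln 20 = 0.407 × 2.9957 = 1.2193
S₂/S₁ = e^1.2193 ≈ 3.385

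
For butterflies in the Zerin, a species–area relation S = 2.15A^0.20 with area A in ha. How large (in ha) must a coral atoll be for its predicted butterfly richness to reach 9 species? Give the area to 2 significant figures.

9 = 2.15 × A^0.2  ⇒  A^0.2 = 9/2.15 = 4.186
ln A = ln(4.186) / 0.2 = 1.4318 / 0.2 = 7.1588
A = e^7.1588 ≈ 1285 ha

1300 ha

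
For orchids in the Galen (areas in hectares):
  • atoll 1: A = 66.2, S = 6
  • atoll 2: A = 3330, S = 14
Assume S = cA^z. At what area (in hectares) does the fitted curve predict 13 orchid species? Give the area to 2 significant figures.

2400 hectares

z = ln(14/6) / ln(3330/66.2) = 0.8473 / 3.9180 = 0.2163
c = 6 / 66.2^0.2163 = 6 / 2.476 = 2.423
A = (13/2.423)^(1/0.2163) ⇒ ln A = ln(5.365)/0.2163 = 7.7680
A = e^7.7680 ≈ 2364 hectares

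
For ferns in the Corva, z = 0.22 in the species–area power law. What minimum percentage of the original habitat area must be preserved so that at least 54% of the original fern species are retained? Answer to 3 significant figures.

6.08%

Need (A_new/A_old)^0.22 = 0.54, so A_new/A_old = 0.54^(1/0.22) = 0.54^4.545
ln(A_new/A_old) = ln 0.54 / 0.22 = -0.6162 / 0.22 = -2.8008
A_new/A_old = e^-2.8008 ≈ 0.06076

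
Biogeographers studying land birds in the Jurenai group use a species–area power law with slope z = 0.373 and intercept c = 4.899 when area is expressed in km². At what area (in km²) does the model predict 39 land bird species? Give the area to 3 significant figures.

260 km²

39 = 4.899 × A^0.373  ⇒  A^0.373 = 39/4.899 = 7.961
ln A = ln(7.961) / 0.373 = 2.0745 / 0.373 = 5.5617
A = e^5.5617 ≈ 260.3 km²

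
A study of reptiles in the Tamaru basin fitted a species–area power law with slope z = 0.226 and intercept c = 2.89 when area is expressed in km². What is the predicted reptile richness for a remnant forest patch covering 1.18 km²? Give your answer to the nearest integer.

3 species

S = 2.89 × 1.18^0.226 = 2.89 × 1.038 ≈ 3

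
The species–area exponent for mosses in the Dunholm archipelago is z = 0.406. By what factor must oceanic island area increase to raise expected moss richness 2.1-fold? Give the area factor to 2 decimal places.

6.22

(A₂/A₁)^0.406 = 2.1, so A₂/A₁ = 2.1^(1/0.406) = 2.1^2.463
ln(A₂/A₁) = ln 2.1 / 0.406 = 0.7419 / 0.406 = 1.8274
A₂/A₁ = e^1.8274 ≈ 6.218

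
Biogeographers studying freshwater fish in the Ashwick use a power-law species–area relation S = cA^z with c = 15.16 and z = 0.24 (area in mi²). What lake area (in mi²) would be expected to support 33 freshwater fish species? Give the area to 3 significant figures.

33 = 15.16 × A^0.24  ⇒  A^0.24 = 33/15.16 = 2.177
ln A = ln(2.177) / 0.24 = 0.7778 / 0.24 = 3.2410
A = e^3.2410 ≈ 25.56 mi²

25.6 mi²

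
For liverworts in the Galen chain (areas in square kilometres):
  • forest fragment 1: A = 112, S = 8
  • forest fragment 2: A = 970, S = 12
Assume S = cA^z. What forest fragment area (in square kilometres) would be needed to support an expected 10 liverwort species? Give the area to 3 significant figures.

z = ln(12/8) / ln(970/112) = 0.4055 / 2.1588 = 0.1878
c = 8 / 112^0.1878 = 8 / 2.426 = 3.298
A = (10/3.298)^(1/0.1878) ⇒ ln A = ln(3.032)/0.1878 = 5.9066
A = e^5.9066 ≈ 367.4 square kilometres

367 square kilometres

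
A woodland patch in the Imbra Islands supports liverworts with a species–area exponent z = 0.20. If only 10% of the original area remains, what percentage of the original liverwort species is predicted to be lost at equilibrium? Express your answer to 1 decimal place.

36.9%

S_new/S_old = (A_new/A_old)^z = 0.1^0.2
= exp(0.2 × ln 0.1) = exp(0.2 × -2.3026) = exp(-0.4605) ≈ 0.631
Fraction lost = 1 − 0.631 = 0.369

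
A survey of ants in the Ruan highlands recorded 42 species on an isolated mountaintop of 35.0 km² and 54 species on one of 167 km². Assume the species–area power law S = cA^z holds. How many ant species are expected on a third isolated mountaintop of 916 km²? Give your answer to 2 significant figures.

71

z = ln(54/42) / ln(167/35) = 0.2513 / 1.5626 = 0.1608
c = 42 / 35^0.1608 = 42 / 1.771 = 23.71
S₃ = 23.71 × 916^0.1608 = 23.71 × 2.995 ≈ 71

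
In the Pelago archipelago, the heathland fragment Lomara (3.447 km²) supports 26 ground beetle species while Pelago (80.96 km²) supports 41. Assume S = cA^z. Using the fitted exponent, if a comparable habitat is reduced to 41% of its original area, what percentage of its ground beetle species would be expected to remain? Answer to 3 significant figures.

z = ln(41/26) / ln(80.96/3.447) = 0.4555 / 3.1565 = 0.1443
S_new/S_old = (A_new/A_old)^z = 0.41^0.1443 = exp(0.1443 × -0.8916) = 0.8793

87.9%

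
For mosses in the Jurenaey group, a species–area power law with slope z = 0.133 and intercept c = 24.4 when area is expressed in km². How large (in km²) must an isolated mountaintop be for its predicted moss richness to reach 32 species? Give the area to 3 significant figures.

32 = 24.4 × A^0.133  ⇒  A^0.133 = 32/24.4 = 1.311
ln A = ln(1.311) / 0.133 = 0.2712 / 0.133 = 2.0387
A = e^2.0387 ≈ 7.681 km²

7.68 km²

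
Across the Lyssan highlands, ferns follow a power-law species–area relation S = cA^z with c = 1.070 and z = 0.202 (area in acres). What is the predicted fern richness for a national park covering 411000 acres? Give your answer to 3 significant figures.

14.6

S = 1.07 × 411000^0.202
ln S = ln 1.07 + 0.202 × ln 411000 = 0.0677 + 0.202 × 12.9263 = 2.6788
S = e^2.6788 ≈ 14.57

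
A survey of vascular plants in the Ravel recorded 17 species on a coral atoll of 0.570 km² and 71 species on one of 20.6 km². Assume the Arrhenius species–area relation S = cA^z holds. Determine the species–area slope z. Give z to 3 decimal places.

0.398

Taking logs: ln S = ln c + z ln A, so z = (ln S₂ − ln S₁)/(ln A₂ − ln A₁).
z = ln(71/17) / ln(20.6/0.57) = ln(4.176) / ln(36.14) = 1.4295 / 3.5874 = 0.3985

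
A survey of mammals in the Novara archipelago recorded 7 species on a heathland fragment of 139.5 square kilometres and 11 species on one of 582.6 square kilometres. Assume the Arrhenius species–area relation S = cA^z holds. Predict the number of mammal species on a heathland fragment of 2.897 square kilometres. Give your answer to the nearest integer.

2

z = ln(11/7) / ln(582.6/139.5) = 0.4520 / 1.4294 = 0.3162
c = 7 / 139.5^0.3162 = 7 / 4.766 = 1.469
S₃ = 1.469 × 2.897^0.3162 = 1.469 × 1.4 ≈ 2.056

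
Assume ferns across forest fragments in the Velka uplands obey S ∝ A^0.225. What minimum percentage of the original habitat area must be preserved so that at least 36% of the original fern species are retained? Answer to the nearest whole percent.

Need (A_new/A_old)^0.225 = 0.36, so A_new/A_old = 0.36^(1/0.225) = 0.36^4.444
ln(A_new/A_old) = ln 0.36 / 0.225 = -1.0217 / 0.225 = -4.5407
A_new/A_old = e^-4.5407 ≈ 0.01067

1%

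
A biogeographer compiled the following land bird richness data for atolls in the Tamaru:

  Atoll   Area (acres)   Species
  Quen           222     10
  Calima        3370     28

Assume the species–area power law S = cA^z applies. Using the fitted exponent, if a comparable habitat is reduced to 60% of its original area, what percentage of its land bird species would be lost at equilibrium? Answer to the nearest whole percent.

z = ln(28/10) / ln(3370/222) = 1.0296 / 2.7200 = 0.3785
S_new/S_old = (A_new/A_old)^z = 0.6^0.3785 = exp(0.3785 × -0.5108) = 0.8242
Fraction lost = 1 − 0.8242 = 0.1758

18%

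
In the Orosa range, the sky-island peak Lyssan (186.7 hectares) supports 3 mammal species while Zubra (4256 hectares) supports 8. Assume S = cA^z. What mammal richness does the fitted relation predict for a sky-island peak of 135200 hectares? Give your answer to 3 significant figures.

23.7

z = ln(8/3) / ln(4256/186.7) = 0.9808 / 3.1266 = 0.3137
c = 3 / 186.7^0.3137 = 3 / 5.158 = 0.5816
S₃ = 0.5816 × 135200^0.3137 = 0.5816 × 40.7 ≈ 23.67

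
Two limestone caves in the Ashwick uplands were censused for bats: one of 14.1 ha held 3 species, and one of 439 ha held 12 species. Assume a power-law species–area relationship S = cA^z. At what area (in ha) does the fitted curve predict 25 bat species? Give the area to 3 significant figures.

z = ln(12/3) / ln(439/14.1) = 1.3863 / 3.4383 = 0.4032
c = 3 / 14.1^0.4032 = 3 / 2.906 = 1.032
A = (25/1.032)^(1/0.4032) ⇒ ln A = ln(24.22)/0.4032 = 7.9049
A = e^7.9049 ≈ 2711 ha

2710 ha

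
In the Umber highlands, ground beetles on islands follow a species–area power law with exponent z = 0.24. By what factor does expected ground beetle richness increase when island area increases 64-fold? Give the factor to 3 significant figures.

2.71

S₂/S₁ = (A₂/A₁)^z = 64^0.24
ln(S₂/S₁) = 0.24 × ln 64 = 0.24 × 4.1589 = 0.9981
S₂/S₁ = e^0.9981 ≈ 2.713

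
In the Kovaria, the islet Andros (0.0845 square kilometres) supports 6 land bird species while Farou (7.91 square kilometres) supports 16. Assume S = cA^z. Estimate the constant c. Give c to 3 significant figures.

10.2

z = ln(S₂/S₁) / ln(A₂/A₁) = ln(16/6) / ln(7.91/0.0845) = 0.9808 / 4.5391 = 0.2161
c = S₁ / A₁^z = 6 / 0.0845^0.2161 = 6 / 0.5863 = 10.23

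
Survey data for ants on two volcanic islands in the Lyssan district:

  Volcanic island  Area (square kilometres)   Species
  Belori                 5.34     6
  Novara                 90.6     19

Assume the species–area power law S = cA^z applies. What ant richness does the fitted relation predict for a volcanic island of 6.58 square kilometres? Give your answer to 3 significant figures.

z = ln(19/6) / ln(90.6/5.34) = 1.1527 / 2.8312 = 0.4071
c = 6 / 5.34^0.4071 = 6 / 1.978 = 3.034
S₃ = 3.034 × 6.58^0.4071 = 3.034 × 2.153 ≈ 6.532

6.53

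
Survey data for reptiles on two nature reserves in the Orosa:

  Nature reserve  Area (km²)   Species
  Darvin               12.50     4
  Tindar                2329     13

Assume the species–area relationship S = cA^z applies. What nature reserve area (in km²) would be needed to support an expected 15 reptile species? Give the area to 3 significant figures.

z = ln(13/4) / ln(2329/12.5) = 1.1787 / 5.2275 = 0.2255
c = 4 / 12.5^0.2255 = 4 / 1.767 = 2.263
A = (15/2.263)^(1/0.2255) ⇒ ln A = ln(6.628)/0.2255 = 8.3879
A = e^8.3879 ≈ 4393 km²

4390 km²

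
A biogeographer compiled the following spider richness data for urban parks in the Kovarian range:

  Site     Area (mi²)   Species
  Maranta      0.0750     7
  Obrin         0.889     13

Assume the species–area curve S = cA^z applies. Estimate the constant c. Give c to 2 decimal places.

z = ln(S₂/S₁) / ln(A₂/A₁) = ln(13/7) / ln(0.889/0.075) = 0.6190 / 2.4726 = 0.2504
c = S₁ / A₁^z = 7 / 0.075^0.2504 = 7 / 0.5228 = 13.39

13.39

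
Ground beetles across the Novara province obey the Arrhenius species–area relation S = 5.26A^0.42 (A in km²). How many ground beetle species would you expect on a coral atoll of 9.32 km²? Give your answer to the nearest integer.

13

S = 5.26 × 9.32^0.42
ln S = ln 5.26 + 0.42 × ln 9.32 = 1.6601 + 0.42 × 2.2322 = 2.5976
S = e^2.5976 ≈ 13.43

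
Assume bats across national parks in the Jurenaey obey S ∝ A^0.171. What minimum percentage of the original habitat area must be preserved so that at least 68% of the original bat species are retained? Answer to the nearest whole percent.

10%

Need (A_new/A_old)^0.171 = 0.68, so A_new/A_old = 0.68^(1/0.171) = 0.68^5.848
ln(A_new/A_old) = ln 0.68 / 0.171 = -0.3857 / 0.171 = -2.2553
A_new/A_old = e^-2.2553 ≈ 0.1048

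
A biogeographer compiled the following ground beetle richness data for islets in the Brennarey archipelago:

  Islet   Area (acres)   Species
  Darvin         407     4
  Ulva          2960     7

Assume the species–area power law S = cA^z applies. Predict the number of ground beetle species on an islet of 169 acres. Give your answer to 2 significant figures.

z = ln(7/4) / ln(2960/407) = 0.5596 / 1.9841 = 0.2820
c = 4 / 407^0.2820 = 4 / 5.445 = 0.7346
S₃ = 0.7346 × 169^0.2820 = 0.7346 × 4.25 ≈ 3.122

3.1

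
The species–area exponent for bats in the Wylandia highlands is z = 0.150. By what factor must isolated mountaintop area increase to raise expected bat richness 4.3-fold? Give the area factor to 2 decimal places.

16715.64

(A₂/A₁)^0.15 = 4.3, so A₂/A₁ = 4.3^(1/0.15) = 4.3^6.667
ln(A₂/A₁) = ln 4.3 / 0.15 = 1.4586 / 0.15 = 9.7241
A₂/A₁ = e^9.7241 ≈ 16716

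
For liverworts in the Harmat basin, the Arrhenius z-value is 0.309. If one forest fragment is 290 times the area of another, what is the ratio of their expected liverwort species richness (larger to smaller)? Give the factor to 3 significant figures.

S₂/S₁ = (A₂/A₁)^z = 290^0.309
ln(S₂/S₁) = 0.309 × ln 290 = 0.309 × 5.6699 = 1.7520
S₂/S₁ = e^1.7520 ≈ 5.766

5.77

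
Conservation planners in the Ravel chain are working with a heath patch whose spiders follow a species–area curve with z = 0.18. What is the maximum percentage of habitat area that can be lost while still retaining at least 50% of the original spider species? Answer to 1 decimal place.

97.9%

Need (A_new/A_old)^0.18 = 0.5, so A_new/A_old = 0.5^(1/0.18) = 0.5^5.556
ln(A_new/A_old) = ln 0.5 / 0.18 = -0.6931 / 0.18 = -3.8508
A_new/A_old = e^-3.8508 ≈ 0.02126
Fraction that can be lost = 1 − 0.02126 = 0.9787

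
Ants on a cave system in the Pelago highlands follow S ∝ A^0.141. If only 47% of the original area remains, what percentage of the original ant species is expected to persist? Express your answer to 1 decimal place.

S_new/S_old = (A_new/A_old)^z = 0.47^0.141
= exp(0.141 × ln 0.47) = exp(0.141 × -0.7550) = exp(-0.1065) ≈ 0.899

89.9%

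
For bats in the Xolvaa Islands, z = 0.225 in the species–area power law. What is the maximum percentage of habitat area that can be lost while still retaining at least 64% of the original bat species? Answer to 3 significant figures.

86.2%

Need (A_new/A_old)^0.225 = 0.64, so A_new/A_old = 0.64^(1/0.225) = 0.64^4.444
ln(A_new/A_old) = ln 0.64 / 0.225 = -0.4463 / 0.225 = -1.9835
A_new/A_old = e^-1.9835 ≈ 0.1376
Fraction that can be lost = 1 − 0.1376 = 0.8624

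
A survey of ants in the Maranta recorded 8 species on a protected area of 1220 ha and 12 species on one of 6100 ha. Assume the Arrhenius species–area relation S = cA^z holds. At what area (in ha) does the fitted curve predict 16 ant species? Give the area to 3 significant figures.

z = ln(12/8) / ln(6100/1220) = 0.4055 / 1.6094 = 0.2519
c = 8 / 1220^0.2519 = 8 / 5.992 = 1.335
A = (16/1.335)^(1/0.2519) ⇒ ln A = ln(11.98)/0.2519 = 9.8580
A = e^9.8580 ≈ 19110 ha

19100 ha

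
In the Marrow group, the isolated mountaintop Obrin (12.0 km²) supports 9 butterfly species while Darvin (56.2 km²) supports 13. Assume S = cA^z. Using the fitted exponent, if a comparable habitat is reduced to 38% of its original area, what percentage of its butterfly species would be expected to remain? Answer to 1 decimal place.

79.4%

z = ln(13/9) / ln(56.2/12) = 0.3677 / 1.5440 = 0.2382
S_new/S_old = (A_new/A_old)^z = 0.38^0.2382 = exp(0.2382 × -0.9676) = 0.7942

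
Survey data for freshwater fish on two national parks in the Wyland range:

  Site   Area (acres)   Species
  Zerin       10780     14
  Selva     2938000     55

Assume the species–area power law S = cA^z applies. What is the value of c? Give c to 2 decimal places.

1.45

z = ln(S₂/S₁) / ln(A₂/A₁) = ln(55/14) / ln(2938000/10780) = 1.3683 / 5.6078 = 0.2440
c = S₁ / A₁^z = 14 / 10780^0.2440 = 14 / 9.637 = 1.453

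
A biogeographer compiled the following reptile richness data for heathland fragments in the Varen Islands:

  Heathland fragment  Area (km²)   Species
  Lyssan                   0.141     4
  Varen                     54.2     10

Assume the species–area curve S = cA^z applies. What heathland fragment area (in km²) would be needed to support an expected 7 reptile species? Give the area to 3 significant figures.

5.34 km²

z = ln(10/4) / ln(54.2/0.141) = 0.9163 / 5.9517 = 0.1540
c = 4 / 0.141^0.1540 = 4 / 0.7396 = 5.408
A = (7/5.408)^(1/0.1540) ⇒ ln A = ln(1.294)/0.1540 = 1.6759
A = e^1.6759 ≈ 5.344 km²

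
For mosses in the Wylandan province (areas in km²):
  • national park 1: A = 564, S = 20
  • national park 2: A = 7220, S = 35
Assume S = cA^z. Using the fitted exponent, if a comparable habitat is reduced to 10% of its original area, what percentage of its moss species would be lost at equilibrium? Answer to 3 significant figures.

39.7%

z = ln(35/20) / ln(7220/564) = 0.5596 / 2.5496 = 0.2195
S_new/S_old = (A_new/A_old)^z = 0.1^0.2195 = exp(0.2195 × -2.3026) = 0.6033
Fraction lost = 1 − 0.6033 = 0.3967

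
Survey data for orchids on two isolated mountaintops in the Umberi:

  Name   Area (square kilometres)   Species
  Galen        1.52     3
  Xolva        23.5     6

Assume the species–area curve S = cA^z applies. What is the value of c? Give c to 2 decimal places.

2.70

z = ln(S₂/S₁) / ln(A₂/A₁) = ln(6/3) / ln(23.5/1.52) = 0.6931 / 2.7383 = 0.2531
c = S₁ / A₁^z = 3 / 1.52^0.2531 = 3 / 1.112 = 2.698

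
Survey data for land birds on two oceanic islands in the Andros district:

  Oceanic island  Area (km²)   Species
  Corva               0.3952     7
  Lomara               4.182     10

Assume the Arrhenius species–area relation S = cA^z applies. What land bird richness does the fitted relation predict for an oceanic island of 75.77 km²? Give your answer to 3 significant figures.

z = ln(10/7) / ln(4.182/0.3952) = 0.3567 / 2.3592 = 0.1512
c = 7 / 0.3952^0.1512 = 7 / 0.869 = 8.055
S₃ = 8.055 × 75.77^0.1512 = 8.055 × 1.924 ≈ 15.5

15.5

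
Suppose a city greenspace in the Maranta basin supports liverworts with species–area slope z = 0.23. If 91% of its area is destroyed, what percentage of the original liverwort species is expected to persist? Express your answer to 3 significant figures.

S_new/S_old = (A_new/A_old)^z = 0.09^0.23
= exp(0.23 × ln 0.09) = exp(0.23 × -2.4079) = exp(-0.5538) ≈ 0.5747

57.5%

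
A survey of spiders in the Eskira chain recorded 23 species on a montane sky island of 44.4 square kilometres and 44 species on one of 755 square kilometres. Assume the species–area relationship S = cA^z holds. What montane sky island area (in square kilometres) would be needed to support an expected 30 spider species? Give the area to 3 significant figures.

142 square kilometres

z = ln(44/23) / ln(755/44.4) = 0.6487 / 2.8335 = 0.2289
c = 23 / 44.4^0.2289 = 23 / 2.383 = 9.651
A = (30/9.651)^(1/0.2289) ⇒ ln A = ln(3.108)/0.2289 = 4.9538
A = e^4.9538 ≈ 141.7 square kilometres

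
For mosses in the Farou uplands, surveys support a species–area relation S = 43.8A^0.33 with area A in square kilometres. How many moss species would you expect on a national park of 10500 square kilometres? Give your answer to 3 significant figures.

930

S = 43.8 × 10500^0.33 = 43.8 × 21.23 ≈ 930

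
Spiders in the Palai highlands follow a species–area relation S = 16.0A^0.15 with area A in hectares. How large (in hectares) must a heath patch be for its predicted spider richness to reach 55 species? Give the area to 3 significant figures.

3760 hectares

55 = 16 × A^0.15  ⇒  A^0.15 = 55/16 = 3.438
ln A = ln(3.438) / 0.15 = 1.2347 / 0.15 = 8.2316
A = e^8.2316 ≈ 3758 hectares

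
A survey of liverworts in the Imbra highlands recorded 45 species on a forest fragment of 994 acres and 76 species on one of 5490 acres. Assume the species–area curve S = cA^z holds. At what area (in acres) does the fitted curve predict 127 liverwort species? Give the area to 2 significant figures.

z = ln(76/45) / ln(5490/994) = 0.5241 / 1.7089 = 0.3067
c = 45 / 994^0.3067 = 45 / 8.302 = 5.42
A = (127/5.42)^(1/0.3067) ⇒ ln A = ln(23.43)/0.3067 = 10.2850
A = e^10.2850 ≈ 29290 acres

29000 acres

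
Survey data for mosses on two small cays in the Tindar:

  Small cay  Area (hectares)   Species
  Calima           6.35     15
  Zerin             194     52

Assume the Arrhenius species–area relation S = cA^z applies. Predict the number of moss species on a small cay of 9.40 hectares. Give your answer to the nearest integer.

17

z = ln(52/15) / ln(194/6.35) = 1.2432 / 3.4194 = 0.3636
c = 15 / 6.35^0.3636 = 15 / 1.958 = 7.66
S₃ = 7.66 × 9.4^0.3636 = 7.66 × 2.258 ≈ 17.3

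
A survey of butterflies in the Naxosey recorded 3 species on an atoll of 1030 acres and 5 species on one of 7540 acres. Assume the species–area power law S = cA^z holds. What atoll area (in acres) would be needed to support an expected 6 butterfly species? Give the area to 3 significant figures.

15300 acres

z = ln(5/3) / ln(7540/1030) = 0.5108 / 1.9907 = 0.2566
c = 3 / 1030^0.2566 = 3 / 5.931 = 0.5058
A = (6/0.5058)^(1/0.2566) ⇒ ln A = ln(11.86)/0.2566 = 9.6385
A = e^9.6385 ≈ 15344 acres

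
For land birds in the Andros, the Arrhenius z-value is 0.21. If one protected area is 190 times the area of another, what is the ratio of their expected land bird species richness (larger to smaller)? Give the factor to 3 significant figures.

S₂/S₁ = (A₂/A₁)^z = 190^0.21
ln(S₂/S₁) = 0.21 × ln 190 = 0.21 × 5.2470 = 1.1019
S₂/S₁ = e^1.1019 ≈ 3.01

3.01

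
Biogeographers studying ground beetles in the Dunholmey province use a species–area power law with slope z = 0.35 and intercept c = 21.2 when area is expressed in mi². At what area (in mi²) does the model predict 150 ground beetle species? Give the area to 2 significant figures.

150 = 21.2 × A^0.35  ⇒  A^0.35 = 150/21.2 = 7.075
ln A = ln(7.075) / 0.35 = 1.9566 / 0.35 = 5.5904
A = e^5.5904 ≈ 267.8 mi²

270 mi²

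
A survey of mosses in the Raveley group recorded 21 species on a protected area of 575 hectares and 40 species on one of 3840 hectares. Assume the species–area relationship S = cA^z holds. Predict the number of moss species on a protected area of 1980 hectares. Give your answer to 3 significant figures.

31.9

z = ln(40/21) / ln(3840/575) = 0.6444 / 1.8989 = 0.3393
c = 21 / 575^0.3393 = 21 / 8.639 = 2.431
S₃ = 2.431 × 1980^0.3393 = 2.431 × 13.14 ≈ 31.95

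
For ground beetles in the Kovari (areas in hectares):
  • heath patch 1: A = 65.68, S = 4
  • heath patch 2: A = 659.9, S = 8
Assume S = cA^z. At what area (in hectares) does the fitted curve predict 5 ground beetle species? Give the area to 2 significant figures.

z = ln(8/4) / ln(659.9/65.68) = 0.6931 / 2.3073 = 0.3004
c = 4 / 65.68^0.3004 = 4 / 3.515 = 1.138
A = (5/1.138)^(1/0.3004) ⇒ ln A = ln(4.394)/0.3004 = 4.9276
A = e^4.9276 ≈ 138 hectares

140 hectares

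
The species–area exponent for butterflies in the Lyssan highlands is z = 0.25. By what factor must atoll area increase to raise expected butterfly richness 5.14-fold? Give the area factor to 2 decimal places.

(A₂/A₁)^0.25 = 5.14, so A₂/A₁ = 5.14^(1/0.25) = 5.14^4
ln(A₂/A₁) = ln 5.14 / 0.25 = 1.6371 / 0.25 = 6.5482
A₂/A₁ = e^6.5482 ≈ 698

698.00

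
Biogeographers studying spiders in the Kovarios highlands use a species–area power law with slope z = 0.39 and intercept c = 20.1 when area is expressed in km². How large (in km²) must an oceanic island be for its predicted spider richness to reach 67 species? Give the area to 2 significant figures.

22 km²

67 = 20.1 × A^0.39  ⇒  A^0.39 = 67/20.1 = 3.333
ln A = ln(3.333) / 0.39 = 1.2040 / 0.39 = 3.0871
A = e^3.0871 ≈ 21.91 km²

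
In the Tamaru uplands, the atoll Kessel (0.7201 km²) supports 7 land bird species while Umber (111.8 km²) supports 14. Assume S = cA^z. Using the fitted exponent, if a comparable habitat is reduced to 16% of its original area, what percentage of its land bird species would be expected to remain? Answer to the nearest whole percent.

z = ln(14/7) / ln(111.8/0.7201) = 0.6931 / 5.0451 = 0.1374
S_new/S_old = (A_new/A_old)^z = 0.16^0.1374 = exp(0.1374 × -1.8326) = 0.7774

78%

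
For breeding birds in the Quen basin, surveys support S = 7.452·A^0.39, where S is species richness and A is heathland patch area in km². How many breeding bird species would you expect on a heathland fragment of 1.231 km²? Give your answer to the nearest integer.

S = 7.452 × 1.231^0.39
ln S = ln 7.452 + 0.39 × ln 1.231 = 2.0085 + 0.39 × 0.2078 = 2.0895
S = e^2.0895 ≈ 8.081

8 species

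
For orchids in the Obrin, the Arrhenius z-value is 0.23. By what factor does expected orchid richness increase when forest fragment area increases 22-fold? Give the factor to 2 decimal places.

S₂/S₁ = (A₂/A₁)^z = 22^0.23
ln(S₂/S₁) = 0.23 × ln 22 = 0.23 × 3.0910 = 0.7109
S₂/S₁ = e^0.7109 ≈ 2.036

2.04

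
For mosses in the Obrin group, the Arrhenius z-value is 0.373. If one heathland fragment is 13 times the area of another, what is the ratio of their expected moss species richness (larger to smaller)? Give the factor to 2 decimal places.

2.60

S₂/S₁ = (A₂/A₁)^z = 13^0.373
ln(S₂/S₁) = 0.373 × ln 13 = 0.373 × 2.5649 = 0.9567
S₂/S₁ = e^0.9567 ≈ 2.603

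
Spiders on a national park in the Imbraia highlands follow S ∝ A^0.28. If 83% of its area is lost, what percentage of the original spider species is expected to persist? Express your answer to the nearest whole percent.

61%

S_new/S_old = (A_new/A_old)^z = 0.17^0.28
= exp(0.28 × ln 0.17) = exp(0.28 × -1.7720) = exp(-0.4961) ≈ 0.6089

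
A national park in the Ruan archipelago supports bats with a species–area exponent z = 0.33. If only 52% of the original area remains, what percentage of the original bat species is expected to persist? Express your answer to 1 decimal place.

80.6%

S_new/S_old = (A_new/A_old)^z = 0.52^0.33
= exp(0.33 × ln 0.52) = exp(0.33 × -0.6539) = exp(-0.2158) ≈ 0.8059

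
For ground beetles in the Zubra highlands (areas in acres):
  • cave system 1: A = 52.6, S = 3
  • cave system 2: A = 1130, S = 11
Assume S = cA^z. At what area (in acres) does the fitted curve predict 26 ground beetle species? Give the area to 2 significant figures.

8600 acres

z = ln(11/3) / ln(1130/52.6) = 1.2993 / 3.0673 = 0.4236
c = 3 / 52.6^0.4236 = 3 / 5.358 = 0.5599
A = (26/0.5599)^(1/0.4236) ⇒ ln A = ln(46.44)/0.4236 = 9.0607
A = e^9.0607 ≈ 8610 acres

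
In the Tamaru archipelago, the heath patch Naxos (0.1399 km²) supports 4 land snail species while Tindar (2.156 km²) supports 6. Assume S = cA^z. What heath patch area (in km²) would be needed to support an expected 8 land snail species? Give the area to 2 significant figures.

15 km²

z = ln(6/4) / ln(2.156/0.1399) = 0.4055 / 2.7351 = 0.1482
c = 4 / 0.1399^0.1482 = 4 / 0.7471 = 5.354
A = (8/5.354)^(1/0.1482) ⇒ ln A = ln(1.494)/0.1482 = 2.7088
A = e^2.7088 ≈ 15.01 km²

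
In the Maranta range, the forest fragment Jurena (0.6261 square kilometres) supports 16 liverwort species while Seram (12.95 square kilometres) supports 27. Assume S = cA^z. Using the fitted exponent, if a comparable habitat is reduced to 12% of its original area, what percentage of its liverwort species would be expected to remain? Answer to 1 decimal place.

69.3%

z = ln(27/16) / ln(12.95/0.6261) = 0.5232 / 3.0293 = 0.1727
S_new/S_old = (A_new/A_old)^z = 0.12^0.1727 = exp(0.1727 × -2.1203) = 0.6933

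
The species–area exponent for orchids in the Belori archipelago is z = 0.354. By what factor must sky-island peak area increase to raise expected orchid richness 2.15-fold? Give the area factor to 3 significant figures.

8.69

(A₂/A₁)^0.354 = 2.15, so A₂/A₁ = 2.15^(1/0.354) = 2.15^2.825
ln(A₂/A₁) = ln 2.15 / 0.354 = 0.7655 / 0.354 = 2.1623
A₂/A₁ = e^2.1623 ≈ 8.691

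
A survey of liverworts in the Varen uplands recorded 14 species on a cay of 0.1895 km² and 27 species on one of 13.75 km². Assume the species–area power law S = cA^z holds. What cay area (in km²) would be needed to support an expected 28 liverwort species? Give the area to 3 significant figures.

z = ln(27/14) / ln(13.75/0.1895) = 0.6568 / 4.2844 = 0.1533
c = 14 / 0.1895^0.1533 = 14 / 0.7749 = 18.07
A = (28/18.07)^(1/0.1533) ⇒ ln A = ln(1.55)/0.1533 = 2.8583
A = e^2.8583 ≈ 17.43 km²

17.4 km²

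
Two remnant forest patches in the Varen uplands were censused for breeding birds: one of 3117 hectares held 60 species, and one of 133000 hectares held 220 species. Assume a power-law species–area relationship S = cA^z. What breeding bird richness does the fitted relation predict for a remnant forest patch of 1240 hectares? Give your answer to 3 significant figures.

z = ln(220/60) / ln(133000/3117) = 1.2993 / 3.7535 = 0.3462
c = 60 / 3117^0.3462 = 60 / 16.19 = 3.705
S₃ = 3.705 × 1240^0.3462 = 3.705 × 11.77 ≈ 43.61

43.6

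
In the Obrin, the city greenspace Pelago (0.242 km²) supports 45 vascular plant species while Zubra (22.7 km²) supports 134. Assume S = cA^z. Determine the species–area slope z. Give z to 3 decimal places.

Taking logs: ln S = ln c + z ln A, so z = (ln S₂ − ln S₁)/(ln A₂ − ln A₁).
z = ln(134/45) / ln(22.7/0.242) = ln(2.978) / ln(93.8) = 1.0912 / 4.5412 = 0.2403

0.240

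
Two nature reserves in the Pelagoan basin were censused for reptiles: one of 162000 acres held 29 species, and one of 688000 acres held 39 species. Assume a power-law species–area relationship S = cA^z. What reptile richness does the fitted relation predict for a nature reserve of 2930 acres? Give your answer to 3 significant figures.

12.7

z = ln(39/29) / ln(688000/162000) = 0.2963 / 1.4462 = 0.2049
c = 29 / 162000^0.2049 = 29 / 11.67 = 2.484
S₃ = 2.484 × 2930^0.2049 = 2.484 × 5.131 ≈ 12.75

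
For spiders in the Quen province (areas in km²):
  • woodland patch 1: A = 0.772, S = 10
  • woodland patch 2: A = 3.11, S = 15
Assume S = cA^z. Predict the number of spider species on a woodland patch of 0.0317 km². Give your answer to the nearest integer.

z = ln(15/10) / ln(3.11/0.772) = 0.4055 / 1.3934 = 0.2910
c = 10 / 0.772^0.2910 = 10 / 0.9275 = 10.78
S₃ = 10.78 × 0.0317^0.2910 = 10.78 × 0.3663 ≈ 3.949

4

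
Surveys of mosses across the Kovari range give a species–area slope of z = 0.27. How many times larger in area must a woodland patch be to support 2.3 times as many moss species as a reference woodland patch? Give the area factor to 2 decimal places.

(A₂/A₁)^0.27 = 2.3, so A₂/A₁ = 2.3^(1/0.27) = 2.3^3.704
ln(A₂/A₁) = ln 2.3 / 0.27 = 0.8329 / 0.27 = 3.0848
A₂/A₁ = e^3.0848 ≈ 21.86

21.86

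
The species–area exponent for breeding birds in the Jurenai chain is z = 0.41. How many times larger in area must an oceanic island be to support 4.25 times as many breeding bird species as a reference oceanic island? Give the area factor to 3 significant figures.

34.1

(A₂/A₁)^0.41 = 4.25, so A₂/A₁ = 4.25^(1/0.41) = 4.25^2.439
ln(A₂/A₁) = ln 4.25 / 0.41 = 1.4469 / 0.41 = 3.5291
A₂/A₁ = e^3.5291 ≈ 34.09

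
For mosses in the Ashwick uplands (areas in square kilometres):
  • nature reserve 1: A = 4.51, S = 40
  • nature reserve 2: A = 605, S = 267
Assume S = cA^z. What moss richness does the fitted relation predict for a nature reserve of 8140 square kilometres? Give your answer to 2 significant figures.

730

z = ln(267/40) / ln(605/4.51) = 1.8984 / 4.8989 = 0.3875
c = 40 / 4.51^0.3875 = 40 / 1.793 = 22.31
S₃ = 22.31 × 8140^0.3875 = 22.31 × 32.76 ≈ 731.1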